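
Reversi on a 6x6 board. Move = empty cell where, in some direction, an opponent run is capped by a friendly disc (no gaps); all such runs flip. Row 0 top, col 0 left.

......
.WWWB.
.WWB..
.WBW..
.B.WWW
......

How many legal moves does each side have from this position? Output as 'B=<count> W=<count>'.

-- B to move --
(0,0): no bracket -> illegal
(0,1): flips 4 -> legal
(0,2): flips 2 -> legal
(0,3): flips 1 -> legal
(0,4): no bracket -> illegal
(1,0): flips 4 -> legal
(2,0): flips 2 -> legal
(2,4): no bracket -> illegal
(3,0): flips 1 -> legal
(3,4): flips 1 -> legal
(3,5): no bracket -> illegal
(4,0): no bracket -> illegal
(4,2): no bracket -> illegal
(5,2): no bracket -> illegal
(5,3): flips 2 -> legal
(5,4): flips 1 -> legal
(5,5): no bracket -> illegal
B mobility = 9
-- W to move --
(0,3): no bracket -> illegal
(0,4): no bracket -> illegal
(0,5): no bracket -> illegal
(1,5): flips 1 -> legal
(2,4): flips 1 -> legal
(2,5): no bracket -> illegal
(3,0): no bracket -> illegal
(3,4): flips 1 -> legal
(4,0): no bracket -> illegal
(4,2): flips 1 -> legal
(5,0): no bracket -> illegal
(5,1): flips 1 -> legal
(5,2): no bracket -> illegal
W mobility = 5

Answer: B=9 W=5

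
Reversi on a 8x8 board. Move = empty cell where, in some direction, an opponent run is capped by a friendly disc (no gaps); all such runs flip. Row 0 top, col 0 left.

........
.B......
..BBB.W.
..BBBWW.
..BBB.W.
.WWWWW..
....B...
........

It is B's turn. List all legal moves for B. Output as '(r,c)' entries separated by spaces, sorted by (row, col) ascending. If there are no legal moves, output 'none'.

(1,5): no bracket -> illegal
(1,6): no bracket -> illegal
(1,7): flips 2 -> legal
(2,5): no bracket -> illegal
(2,7): no bracket -> illegal
(3,7): flips 4 -> legal
(4,0): no bracket -> illegal
(4,1): no bracket -> illegal
(4,5): no bracket -> illegal
(4,7): no bracket -> illegal
(5,0): no bracket -> illegal
(5,6): no bracket -> illegal
(5,7): flips 2 -> legal
(6,0): flips 1 -> legal
(6,1): flips 1 -> legal
(6,2): flips 2 -> legal
(6,3): flips 1 -> legal
(6,5): flips 1 -> legal
(6,6): flips 1 -> legal

Answer: (1,7) (3,7) (5,7) (6,0) (6,1) (6,2) (6,3) (6,5) (6,6)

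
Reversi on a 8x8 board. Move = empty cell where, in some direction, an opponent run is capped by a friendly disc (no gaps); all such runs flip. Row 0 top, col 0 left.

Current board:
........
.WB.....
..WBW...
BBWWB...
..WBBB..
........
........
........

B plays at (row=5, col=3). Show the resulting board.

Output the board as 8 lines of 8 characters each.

Answer: ........
.WB.....
..WBW...
BBWWB...
..BBBB..
...B....
........
........

Derivation:
Place B at (5,3); scan 8 dirs for brackets.
Dir NW: opp run (4,2) capped by B -> flip
Dir N: first cell 'B' (not opp) -> no flip
Dir NE: first cell 'B' (not opp) -> no flip
Dir W: first cell '.' (not opp) -> no flip
Dir E: first cell '.' (not opp) -> no flip
Dir SW: first cell '.' (not opp) -> no flip
Dir S: first cell '.' (not opp) -> no flip
Dir SE: first cell '.' (not opp) -> no flip
All flips: (4,2)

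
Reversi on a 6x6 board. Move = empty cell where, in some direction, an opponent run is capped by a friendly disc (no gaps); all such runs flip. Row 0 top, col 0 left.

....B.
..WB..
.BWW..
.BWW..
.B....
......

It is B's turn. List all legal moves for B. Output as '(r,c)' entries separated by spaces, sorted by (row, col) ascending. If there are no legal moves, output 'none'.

Answer: (0,3) (1,1) (1,4) (2,4) (3,4) (4,3)

Derivation:
(0,1): no bracket -> illegal
(0,2): no bracket -> illegal
(0,3): flips 1 -> legal
(1,1): flips 1 -> legal
(1,4): flips 2 -> legal
(2,4): flips 2 -> legal
(3,4): flips 2 -> legal
(4,2): no bracket -> illegal
(4,3): flips 3 -> legal
(4,4): no bracket -> illegal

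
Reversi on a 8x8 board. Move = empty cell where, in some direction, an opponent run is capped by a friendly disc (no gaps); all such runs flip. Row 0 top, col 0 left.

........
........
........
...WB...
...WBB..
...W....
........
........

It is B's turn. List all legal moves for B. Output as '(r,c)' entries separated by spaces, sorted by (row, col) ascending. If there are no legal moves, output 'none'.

(2,2): flips 1 -> legal
(2,3): no bracket -> illegal
(2,4): no bracket -> illegal
(3,2): flips 1 -> legal
(4,2): flips 1 -> legal
(5,2): flips 1 -> legal
(5,4): no bracket -> illegal
(6,2): flips 1 -> legal
(6,3): no bracket -> illegal
(6,4): no bracket -> illegal

Answer: (2,2) (3,2) (4,2) (5,2) (6,2)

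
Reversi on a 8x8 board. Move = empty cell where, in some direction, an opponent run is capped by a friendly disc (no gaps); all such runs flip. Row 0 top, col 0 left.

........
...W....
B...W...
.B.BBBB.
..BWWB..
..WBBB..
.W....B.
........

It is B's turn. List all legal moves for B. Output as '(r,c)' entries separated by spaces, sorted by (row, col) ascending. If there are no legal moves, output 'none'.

Answer: (0,2) (1,4) (1,5) (3,2) (5,1) (6,2) (7,0)

Derivation:
(0,2): flips 2 -> legal
(0,3): no bracket -> illegal
(0,4): no bracket -> illegal
(1,2): no bracket -> illegal
(1,4): flips 1 -> legal
(1,5): flips 1 -> legal
(2,2): no bracket -> illegal
(2,3): no bracket -> illegal
(2,5): no bracket -> illegal
(3,2): flips 1 -> legal
(4,1): no bracket -> illegal
(5,0): no bracket -> illegal
(5,1): flips 1 -> legal
(6,0): no bracket -> illegal
(6,2): flips 1 -> legal
(6,3): no bracket -> illegal
(7,0): flips 3 -> legal
(7,1): no bracket -> illegal
(7,2): no bracket -> illegal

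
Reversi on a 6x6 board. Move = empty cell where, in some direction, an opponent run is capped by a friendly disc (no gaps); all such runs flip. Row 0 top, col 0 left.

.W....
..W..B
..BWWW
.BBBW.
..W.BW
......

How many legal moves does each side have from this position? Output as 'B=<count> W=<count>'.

-- B to move --
(0,0): no bracket -> illegal
(0,2): flips 1 -> legal
(0,3): no bracket -> illegal
(1,0): no bracket -> illegal
(1,1): no bracket -> illegal
(1,3): flips 1 -> legal
(1,4): flips 3 -> legal
(2,1): no bracket -> illegal
(3,5): flips 2 -> legal
(4,1): no bracket -> illegal
(4,3): no bracket -> illegal
(5,1): flips 1 -> legal
(5,2): flips 1 -> legal
(5,3): flips 1 -> legal
(5,4): no bracket -> illegal
(5,5): no bracket -> illegal
B mobility = 7
-- W to move --
(0,4): no bracket -> illegal
(0,5): flips 1 -> legal
(1,1): no bracket -> illegal
(1,3): no bracket -> illegal
(1,4): no bracket -> illegal
(2,0): flips 1 -> legal
(2,1): flips 1 -> legal
(3,0): flips 3 -> legal
(3,5): no bracket -> illegal
(4,0): no bracket -> illegal
(4,1): flips 1 -> legal
(4,3): flips 2 -> legal
(5,3): no bracket -> illegal
(5,4): flips 1 -> legal
(5,5): no bracket -> illegal
W mobility = 7

Answer: B=7 W=7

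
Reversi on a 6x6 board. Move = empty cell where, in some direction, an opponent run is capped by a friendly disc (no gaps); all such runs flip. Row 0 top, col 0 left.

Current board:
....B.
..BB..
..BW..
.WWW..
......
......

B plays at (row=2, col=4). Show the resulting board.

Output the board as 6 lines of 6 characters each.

Answer: ....B.
..BB..
..BBB.
.WWW..
......
......

Derivation:
Place B at (2,4); scan 8 dirs for brackets.
Dir NW: first cell 'B' (not opp) -> no flip
Dir N: first cell '.' (not opp) -> no flip
Dir NE: first cell '.' (not opp) -> no flip
Dir W: opp run (2,3) capped by B -> flip
Dir E: first cell '.' (not opp) -> no flip
Dir SW: opp run (3,3), next='.' -> no flip
Dir S: first cell '.' (not opp) -> no flip
Dir SE: first cell '.' (not opp) -> no flip
All flips: (2,3)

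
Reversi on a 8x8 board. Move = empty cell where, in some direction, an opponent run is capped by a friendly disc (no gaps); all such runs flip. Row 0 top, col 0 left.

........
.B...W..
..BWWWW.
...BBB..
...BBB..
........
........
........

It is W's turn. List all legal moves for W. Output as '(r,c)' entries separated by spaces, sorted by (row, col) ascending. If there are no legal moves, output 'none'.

Answer: (2,1) (4,2) (4,6) (5,2) (5,3) (5,4) (5,5) (5,6)

Derivation:
(0,0): no bracket -> illegal
(0,1): no bracket -> illegal
(0,2): no bracket -> illegal
(1,0): no bracket -> illegal
(1,2): no bracket -> illegal
(1,3): no bracket -> illegal
(2,0): no bracket -> illegal
(2,1): flips 1 -> legal
(3,1): no bracket -> illegal
(3,2): no bracket -> illegal
(3,6): no bracket -> illegal
(4,2): flips 1 -> legal
(4,6): flips 1 -> legal
(5,2): flips 2 -> legal
(5,3): flips 4 -> legal
(5,4): flips 2 -> legal
(5,5): flips 2 -> legal
(5,6): flips 2 -> legal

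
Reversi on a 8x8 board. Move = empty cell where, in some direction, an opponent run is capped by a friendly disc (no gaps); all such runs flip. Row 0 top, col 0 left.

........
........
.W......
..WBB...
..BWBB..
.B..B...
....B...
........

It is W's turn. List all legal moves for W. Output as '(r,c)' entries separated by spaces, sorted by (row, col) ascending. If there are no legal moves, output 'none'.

(2,2): no bracket -> illegal
(2,3): flips 1 -> legal
(2,4): no bracket -> illegal
(2,5): flips 1 -> legal
(3,1): no bracket -> illegal
(3,5): flips 2 -> legal
(3,6): no bracket -> illegal
(4,0): no bracket -> illegal
(4,1): flips 1 -> legal
(4,6): flips 2 -> legal
(5,0): no bracket -> illegal
(5,2): flips 1 -> legal
(5,3): no bracket -> illegal
(5,5): no bracket -> illegal
(5,6): no bracket -> illegal
(6,0): no bracket -> illegal
(6,1): no bracket -> illegal
(6,2): no bracket -> illegal
(6,3): no bracket -> illegal
(6,5): flips 1 -> legal
(7,3): no bracket -> illegal
(7,4): no bracket -> illegal
(7,5): no bracket -> illegal

Answer: (2,3) (2,5) (3,5) (4,1) (4,6) (5,2) (6,5)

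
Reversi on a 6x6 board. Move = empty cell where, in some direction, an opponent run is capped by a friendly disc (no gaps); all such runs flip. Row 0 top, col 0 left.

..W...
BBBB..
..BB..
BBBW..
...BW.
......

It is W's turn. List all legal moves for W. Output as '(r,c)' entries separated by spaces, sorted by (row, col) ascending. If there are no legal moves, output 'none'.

(0,0): flips 2 -> legal
(0,1): no bracket -> illegal
(0,3): flips 2 -> legal
(0,4): no bracket -> illegal
(1,4): no bracket -> illegal
(2,0): flips 1 -> legal
(2,1): no bracket -> illegal
(2,4): flips 1 -> legal
(3,4): no bracket -> illegal
(4,0): no bracket -> illegal
(4,1): no bracket -> illegal
(4,2): flips 4 -> legal
(5,2): no bracket -> illegal
(5,3): flips 1 -> legal
(5,4): no bracket -> illegal

Answer: (0,0) (0,3) (2,0) (2,4) (4,2) (5,3)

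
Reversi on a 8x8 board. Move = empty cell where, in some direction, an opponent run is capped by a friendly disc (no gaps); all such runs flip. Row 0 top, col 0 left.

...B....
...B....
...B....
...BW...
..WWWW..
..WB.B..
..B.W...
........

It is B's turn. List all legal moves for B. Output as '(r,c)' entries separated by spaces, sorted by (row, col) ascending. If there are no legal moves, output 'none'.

(2,4): no bracket -> illegal
(2,5): no bracket -> illegal
(3,1): flips 1 -> legal
(3,2): flips 2 -> legal
(3,5): flips 3 -> legal
(3,6): no bracket -> illegal
(4,1): no bracket -> illegal
(4,6): no bracket -> illegal
(5,1): flips 2 -> legal
(5,4): no bracket -> illegal
(5,6): flips 2 -> legal
(6,1): no bracket -> illegal
(6,3): no bracket -> illegal
(6,5): no bracket -> illegal
(7,3): flips 1 -> legal
(7,4): no bracket -> illegal
(7,5): flips 1 -> legal

Answer: (3,1) (3,2) (3,5) (5,1) (5,6) (7,3) (7,5)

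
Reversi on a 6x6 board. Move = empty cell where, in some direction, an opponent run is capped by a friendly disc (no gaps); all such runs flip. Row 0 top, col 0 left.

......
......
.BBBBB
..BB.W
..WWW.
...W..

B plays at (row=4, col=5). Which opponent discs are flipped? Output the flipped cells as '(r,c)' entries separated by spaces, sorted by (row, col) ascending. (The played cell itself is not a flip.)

Answer: (3,5)

Derivation:
Dir NW: first cell '.' (not opp) -> no flip
Dir N: opp run (3,5) capped by B -> flip
Dir NE: edge -> no flip
Dir W: opp run (4,4) (4,3) (4,2), next='.' -> no flip
Dir E: edge -> no flip
Dir SW: first cell '.' (not opp) -> no flip
Dir S: first cell '.' (not opp) -> no flip
Dir SE: edge -> no flip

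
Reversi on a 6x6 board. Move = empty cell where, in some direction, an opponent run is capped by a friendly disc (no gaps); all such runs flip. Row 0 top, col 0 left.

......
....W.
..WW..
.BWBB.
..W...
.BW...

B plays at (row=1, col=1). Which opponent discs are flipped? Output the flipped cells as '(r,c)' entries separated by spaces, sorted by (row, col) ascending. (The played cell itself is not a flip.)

Answer: (2,2)

Derivation:
Dir NW: first cell '.' (not opp) -> no flip
Dir N: first cell '.' (not opp) -> no flip
Dir NE: first cell '.' (not opp) -> no flip
Dir W: first cell '.' (not opp) -> no flip
Dir E: first cell '.' (not opp) -> no flip
Dir SW: first cell '.' (not opp) -> no flip
Dir S: first cell '.' (not opp) -> no flip
Dir SE: opp run (2,2) capped by B -> flip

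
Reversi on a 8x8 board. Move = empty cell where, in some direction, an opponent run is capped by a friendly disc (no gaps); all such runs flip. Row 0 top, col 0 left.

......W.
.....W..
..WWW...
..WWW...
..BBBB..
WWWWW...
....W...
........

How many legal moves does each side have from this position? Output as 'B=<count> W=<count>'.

-- B to move --
(0,4): no bracket -> illegal
(0,5): no bracket -> illegal
(0,7): no bracket -> illegal
(1,1): flips 2 -> legal
(1,2): flips 4 -> legal
(1,3): flips 2 -> legal
(1,4): flips 2 -> legal
(1,6): no bracket -> illegal
(1,7): no bracket -> illegal
(2,1): flips 1 -> legal
(2,5): flips 1 -> legal
(2,6): no bracket -> illegal
(3,1): no bracket -> illegal
(3,5): no bracket -> illegal
(4,0): no bracket -> illegal
(4,1): no bracket -> illegal
(5,5): no bracket -> illegal
(6,0): flips 1 -> legal
(6,1): flips 1 -> legal
(6,2): flips 2 -> legal
(6,3): flips 2 -> legal
(6,5): flips 1 -> legal
(7,3): no bracket -> illegal
(7,4): flips 2 -> legal
(7,5): flips 2 -> legal
B mobility = 13
-- W to move --
(3,1): flips 1 -> legal
(3,5): flips 1 -> legal
(3,6): flips 1 -> legal
(4,1): no bracket -> illegal
(4,6): no bracket -> illegal
(5,5): flips 1 -> legal
(5,6): flips 1 -> legal
W mobility = 5

Answer: B=13 W=5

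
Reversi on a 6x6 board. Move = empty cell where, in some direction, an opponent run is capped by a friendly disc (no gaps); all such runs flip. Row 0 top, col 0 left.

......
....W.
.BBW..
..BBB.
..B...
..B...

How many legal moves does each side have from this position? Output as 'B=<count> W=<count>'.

-- B to move --
(0,3): no bracket -> illegal
(0,4): no bracket -> illegal
(0,5): flips 2 -> legal
(1,2): flips 1 -> legal
(1,3): flips 1 -> legal
(1,5): no bracket -> illegal
(2,4): flips 1 -> legal
(2,5): no bracket -> illegal
B mobility = 4
-- W to move --
(1,0): no bracket -> illegal
(1,1): no bracket -> illegal
(1,2): no bracket -> illegal
(1,3): no bracket -> illegal
(2,0): flips 2 -> legal
(2,4): no bracket -> illegal
(2,5): no bracket -> illegal
(3,0): no bracket -> illegal
(3,1): no bracket -> illegal
(3,5): no bracket -> illegal
(4,1): flips 1 -> legal
(4,3): flips 1 -> legal
(4,4): no bracket -> illegal
(4,5): flips 1 -> legal
(5,1): no bracket -> illegal
(5,3): no bracket -> illegal
W mobility = 4

Answer: B=4 W=4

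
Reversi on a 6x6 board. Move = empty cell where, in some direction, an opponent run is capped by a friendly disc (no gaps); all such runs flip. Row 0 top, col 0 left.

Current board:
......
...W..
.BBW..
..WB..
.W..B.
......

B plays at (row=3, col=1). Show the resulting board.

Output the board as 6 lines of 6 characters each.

Answer: ......
...W..
.BBW..
.BBB..
.W..B.
......

Derivation:
Place B at (3,1); scan 8 dirs for brackets.
Dir NW: first cell '.' (not opp) -> no flip
Dir N: first cell 'B' (not opp) -> no flip
Dir NE: first cell 'B' (not opp) -> no flip
Dir W: first cell '.' (not opp) -> no flip
Dir E: opp run (3,2) capped by B -> flip
Dir SW: first cell '.' (not opp) -> no flip
Dir S: opp run (4,1), next='.' -> no flip
Dir SE: first cell '.' (not opp) -> no flip
All flips: (3,2)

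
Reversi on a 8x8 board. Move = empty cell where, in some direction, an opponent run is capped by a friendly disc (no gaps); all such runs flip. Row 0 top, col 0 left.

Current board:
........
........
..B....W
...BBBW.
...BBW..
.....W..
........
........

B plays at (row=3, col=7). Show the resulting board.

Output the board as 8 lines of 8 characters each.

Answer: ........
........
..B....W
...BBBBB
...BBW..
.....W..
........
........

Derivation:
Place B at (3,7); scan 8 dirs for brackets.
Dir NW: first cell '.' (not opp) -> no flip
Dir N: opp run (2,7), next='.' -> no flip
Dir NE: edge -> no flip
Dir W: opp run (3,6) capped by B -> flip
Dir E: edge -> no flip
Dir SW: first cell '.' (not opp) -> no flip
Dir S: first cell '.' (not opp) -> no flip
Dir SE: edge -> no flip
All flips: (3,6)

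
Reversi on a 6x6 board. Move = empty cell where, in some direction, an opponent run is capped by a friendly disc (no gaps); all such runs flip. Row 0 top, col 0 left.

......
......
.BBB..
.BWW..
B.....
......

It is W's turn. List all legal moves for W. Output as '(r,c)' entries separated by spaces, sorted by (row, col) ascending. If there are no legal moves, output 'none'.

Answer: (1,0) (1,1) (1,2) (1,3) (1,4) (3,0)

Derivation:
(1,0): flips 1 -> legal
(1,1): flips 1 -> legal
(1,2): flips 1 -> legal
(1,3): flips 1 -> legal
(1,4): flips 1 -> legal
(2,0): no bracket -> illegal
(2,4): no bracket -> illegal
(3,0): flips 1 -> legal
(3,4): no bracket -> illegal
(4,1): no bracket -> illegal
(4,2): no bracket -> illegal
(5,0): no bracket -> illegal
(5,1): no bracket -> illegal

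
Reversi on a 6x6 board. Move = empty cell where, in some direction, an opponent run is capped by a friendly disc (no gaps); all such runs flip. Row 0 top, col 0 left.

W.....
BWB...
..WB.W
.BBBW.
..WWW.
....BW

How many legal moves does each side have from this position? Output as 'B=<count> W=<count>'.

-- B to move --
(0,1): no bracket -> illegal
(0,2): no bracket -> illegal
(1,3): flips 1 -> legal
(1,4): no bracket -> illegal
(1,5): no bracket -> illegal
(2,0): no bracket -> illegal
(2,1): flips 1 -> legal
(2,4): flips 2 -> legal
(3,5): flips 1 -> legal
(4,1): no bracket -> illegal
(4,5): flips 1 -> legal
(5,1): flips 1 -> legal
(5,2): flips 1 -> legal
(5,3): flips 2 -> legal
B mobility = 8
-- W to move --
(0,1): flips 2 -> legal
(0,2): flips 1 -> legal
(0,3): no bracket -> illegal
(1,3): flips 3 -> legal
(1,4): no bracket -> illegal
(2,0): flips 2 -> legal
(2,1): flips 1 -> legal
(2,4): flips 2 -> legal
(3,0): flips 3 -> legal
(4,0): flips 1 -> legal
(4,1): no bracket -> illegal
(4,5): no bracket -> illegal
(5,3): flips 1 -> legal
W mobility = 9

Answer: B=8 W=9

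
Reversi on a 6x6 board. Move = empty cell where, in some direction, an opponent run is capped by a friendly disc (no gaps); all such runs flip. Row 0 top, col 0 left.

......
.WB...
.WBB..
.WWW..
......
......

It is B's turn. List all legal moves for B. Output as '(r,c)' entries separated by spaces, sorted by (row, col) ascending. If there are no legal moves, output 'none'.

Answer: (0,0) (1,0) (2,0) (3,0) (4,0) (4,1) (4,2) (4,3) (4,4)

Derivation:
(0,0): flips 1 -> legal
(0,1): no bracket -> illegal
(0,2): no bracket -> illegal
(1,0): flips 1 -> legal
(2,0): flips 1 -> legal
(2,4): no bracket -> illegal
(3,0): flips 1 -> legal
(3,4): no bracket -> illegal
(4,0): flips 1 -> legal
(4,1): flips 1 -> legal
(4,2): flips 1 -> legal
(4,3): flips 1 -> legal
(4,4): flips 1 -> legal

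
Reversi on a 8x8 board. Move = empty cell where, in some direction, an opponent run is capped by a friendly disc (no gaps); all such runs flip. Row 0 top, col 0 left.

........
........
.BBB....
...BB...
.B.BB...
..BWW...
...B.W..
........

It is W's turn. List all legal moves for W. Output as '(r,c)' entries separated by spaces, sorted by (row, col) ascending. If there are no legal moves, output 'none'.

(1,0): no bracket -> illegal
(1,1): no bracket -> illegal
(1,2): no bracket -> illegal
(1,3): flips 3 -> legal
(1,4): no bracket -> illegal
(2,0): no bracket -> illegal
(2,4): flips 2 -> legal
(2,5): no bracket -> illegal
(3,0): no bracket -> illegal
(3,1): no bracket -> illegal
(3,2): flips 1 -> legal
(3,5): flips 1 -> legal
(4,0): no bracket -> illegal
(4,2): no bracket -> illegal
(4,5): no bracket -> illegal
(5,0): no bracket -> illegal
(5,1): flips 1 -> legal
(5,5): no bracket -> illegal
(6,1): no bracket -> illegal
(6,2): no bracket -> illegal
(6,4): no bracket -> illegal
(7,2): flips 1 -> legal
(7,3): flips 1 -> legal
(7,4): no bracket -> illegal

Answer: (1,3) (2,4) (3,2) (3,5) (5,1) (7,2) (7,3)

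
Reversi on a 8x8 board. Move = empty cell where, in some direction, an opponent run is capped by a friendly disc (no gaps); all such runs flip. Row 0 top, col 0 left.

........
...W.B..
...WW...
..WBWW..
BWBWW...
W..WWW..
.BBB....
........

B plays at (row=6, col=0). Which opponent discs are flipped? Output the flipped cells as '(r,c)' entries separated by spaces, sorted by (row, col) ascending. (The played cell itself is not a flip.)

Dir NW: edge -> no flip
Dir N: opp run (5,0) capped by B -> flip
Dir NE: first cell '.' (not opp) -> no flip
Dir W: edge -> no flip
Dir E: first cell 'B' (not opp) -> no flip
Dir SW: edge -> no flip
Dir S: first cell '.' (not opp) -> no flip
Dir SE: first cell '.' (not opp) -> no flip

Answer: (5,0)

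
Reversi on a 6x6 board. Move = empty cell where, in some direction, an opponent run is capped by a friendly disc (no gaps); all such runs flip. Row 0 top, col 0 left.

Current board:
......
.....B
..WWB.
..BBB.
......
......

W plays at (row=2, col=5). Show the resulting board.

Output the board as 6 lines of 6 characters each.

Place W at (2,5); scan 8 dirs for brackets.
Dir NW: first cell '.' (not opp) -> no flip
Dir N: opp run (1,5), next='.' -> no flip
Dir NE: edge -> no flip
Dir W: opp run (2,4) capped by W -> flip
Dir E: edge -> no flip
Dir SW: opp run (3,4), next='.' -> no flip
Dir S: first cell '.' (not opp) -> no flip
Dir SE: edge -> no flip
All flips: (2,4)

Answer: ......
.....B
..WWWW
..BBB.
......
......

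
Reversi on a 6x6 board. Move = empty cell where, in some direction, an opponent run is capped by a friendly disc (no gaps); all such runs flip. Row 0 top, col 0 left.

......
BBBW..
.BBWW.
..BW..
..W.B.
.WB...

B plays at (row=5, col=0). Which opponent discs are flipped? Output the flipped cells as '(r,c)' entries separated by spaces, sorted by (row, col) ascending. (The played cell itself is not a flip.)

Answer: (5,1)

Derivation:
Dir NW: edge -> no flip
Dir N: first cell '.' (not opp) -> no flip
Dir NE: first cell '.' (not opp) -> no flip
Dir W: edge -> no flip
Dir E: opp run (5,1) capped by B -> flip
Dir SW: edge -> no flip
Dir S: edge -> no flip
Dir SE: edge -> no flip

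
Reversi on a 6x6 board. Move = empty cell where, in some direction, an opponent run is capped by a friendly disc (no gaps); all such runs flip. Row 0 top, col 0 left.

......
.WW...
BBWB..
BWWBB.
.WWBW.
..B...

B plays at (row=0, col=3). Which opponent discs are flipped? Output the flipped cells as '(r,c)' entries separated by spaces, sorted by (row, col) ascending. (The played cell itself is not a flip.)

Dir NW: edge -> no flip
Dir N: edge -> no flip
Dir NE: edge -> no flip
Dir W: first cell '.' (not opp) -> no flip
Dir E: first cell '.' (not opp) -> no flip
Dir SW: opp run (1,2) capped by B -> flip
Dir S: first cell '.' (not opp) -> no flip
Dir SE: first cell '.' (not opp) -> no flip

Answer: (1,2)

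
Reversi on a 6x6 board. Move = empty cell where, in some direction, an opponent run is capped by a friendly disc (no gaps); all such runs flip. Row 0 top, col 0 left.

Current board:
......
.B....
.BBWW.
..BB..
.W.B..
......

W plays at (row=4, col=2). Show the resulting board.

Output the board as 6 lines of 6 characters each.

Answer: ......
.B....
.BBWW.
..BW..
.WWB..
......

Derivation:
Place W at (4,2); scan 8 dirs for brackets.
Dir NW: first cell '.' (not opp) -> no flip
Dir N: opp run (3,2) (2,2), next='.' -> no flip
Dir NE: opp run (3,3) capped by W -> flip
Dir W: first cell 'W' (not opp) -> no flip
Dir E: opp run (4,3), next='.' -> no flip
Dir SW: first cell '.' (not opp) -> no flip
Dir S: first cell '.' (not opp) -> no flip
Dir SE: first cell '.' (not opp) -> no flip
All flips: (3,3)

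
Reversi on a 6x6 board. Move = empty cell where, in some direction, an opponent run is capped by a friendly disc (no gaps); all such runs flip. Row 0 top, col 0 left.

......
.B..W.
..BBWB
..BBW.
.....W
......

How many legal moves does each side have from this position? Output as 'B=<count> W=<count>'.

-- B to move --
(0,3): flips 1 -> legal
(0,4): no bracket -> illegal
(0,5): flips 1 -> legal
(1,3): no bracket -> illegal
(1,5): flips 1 -> legal
(3,5): flips 1 -> legal
(4,3): flips 1 -> legal
(4,4): no bracket -> illegal
(5,4): no bracket -> illegal
(5,5): no bracket -> illegal
B mobility = 5
-- W to move --
(0,0): no bracket -> illegal
(0,1): no bracket -> illegal
(0,2): no bracket -> illegal
(1,0): no bracket -> illegal
(1,2): flips 1 -> legal
(1,3): no bracket -> illegal
(1,5): no bracket -> illegal
(2,0): no bracket -> illegal
(2,1): flips 2 -> legal
(3,1): flips 2 -> legal
(3,5): no bracket -> illegal
(4,1): flips 2 -> legal
(4,2): flips 1 -> legal
(4,3): no bracket -> illegal
(4,4): no bracket -> illegal
W mobility = 5

Answer: B=5 W=5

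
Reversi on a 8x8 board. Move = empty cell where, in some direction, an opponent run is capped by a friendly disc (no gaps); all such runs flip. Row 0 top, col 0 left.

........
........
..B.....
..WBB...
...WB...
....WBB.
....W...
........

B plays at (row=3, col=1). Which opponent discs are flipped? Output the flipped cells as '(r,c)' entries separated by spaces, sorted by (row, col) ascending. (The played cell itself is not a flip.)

Dir NW: first cell '.' (not opp) -> no flip
Dir N: first cell '.' (not opp) -> no flip
Dir NE: first cell 'B' (not opp) -> no flip
Dir W: first cell '.' (not opp) -> no flip
Dir E: opp run (3,2) capped by B -> flip
Dir SW: first cell '.' (not opp) -> no flip
Dir S: first cell '.' (not opp) -> no flip
Dir SE: first cell '.' (not opp) -> no flip

Answer: (3,2)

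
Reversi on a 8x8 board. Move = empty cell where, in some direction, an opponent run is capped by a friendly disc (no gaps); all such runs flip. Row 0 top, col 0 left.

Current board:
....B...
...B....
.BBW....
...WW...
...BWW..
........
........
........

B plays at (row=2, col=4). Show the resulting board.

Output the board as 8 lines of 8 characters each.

Answer: ....B...
...B....
.BBBB...
...WW...
...BWW..
........
........
........

Derivation:
Place B at (2,4); scan 8 dirs for brackets.
Dir NW: first cell 'B' (not opp) -> no flip
Dir N: first cell '.' (not opp) -> no flip
Dir NE: first cell '.' (not opp) -> no flip
Dir W: opp run (2,3) capped by B -> flip
Dir E: first cell '.' (not opp) -> no flip
Dir SW: opp run (3,3), next='.' -> no flip
Dir S: opp run (3,4) (4,4), next='.' -> no flip
Dir SE: first cell '.' (not opp) -> no flip
All flips: (2,3)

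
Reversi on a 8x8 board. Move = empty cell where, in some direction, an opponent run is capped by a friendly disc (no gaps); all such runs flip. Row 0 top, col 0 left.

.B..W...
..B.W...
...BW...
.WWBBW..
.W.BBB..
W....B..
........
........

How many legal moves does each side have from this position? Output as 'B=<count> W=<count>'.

Answer: B=7 W=5

Derivation:
-- B to move --
(0,3): no bracket -> illegal
(0,5): flips 1 -> legal
(1,3): no bracket -> illegal
(1,5): flips 1 -> legal
(2,0): no bracket -> illegal
(2,1): flips 1 -> legal
(2,2): no bracket -> illegal
(2,5): flips 2 -> legal
(2,6): flips 1 -> legal
(3,0): flips 2 -> legal
(3,6): flips 1 -> legal
(4,0): no bracket -> illegal
(4,2): no bracket -> illegal
(4,6): no bracket -> illegal
(5,1): no bracket -> illegal
(5,2): no bracket -> illegal
(6,0): no bracket -> illegal
(6,1): no bracket -> illegal
B mobility = 7
-- W to move --
(0,0): no bracket -> illegal
(0,2): no bracket -> illegal
(0,3): no bracket -> illegal
(1,0): no bracket -> illegal
(1,1): no bracket -> illegal
(1,3): no bracket -> illegal
(2,1): no bracket -> illegal
(2,2): flips 1 -> legal
(2,5): no bracket -> illegal
(3,6): no bracket -> illegal
(4,2): flips 1 -> legal
(4,6): no bracket -> illegal
(5,2): no bracket -> illegal
(5,3): flips 1 -> legal
(5,4): flips 3 -> legal
(5,6): no bracket -> illegal
(6,4): no bracket -> illegal
(6,5): flips 2 -> legal
(6,6): no bracket -> illegal
W mobility = 5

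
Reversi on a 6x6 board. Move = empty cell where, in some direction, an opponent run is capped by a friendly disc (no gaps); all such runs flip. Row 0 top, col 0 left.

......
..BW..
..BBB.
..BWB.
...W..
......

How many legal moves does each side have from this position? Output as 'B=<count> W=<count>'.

Answer: B=9 W=6

Derivation:
-- B to move --
(0,2): flips 1 -> legal
(0,3): flips 1 -> legal
(0,4): flips 1 -> legal
(1,4): flips 1 -> legal
(4,2): flips 1 -> legal
(4,4): flips 1 -> legal
(5,2): flips 1 -> legal
(5,3): flips 2 -> legal
(5,4): flips 1 -> legal
B mobility = 9
-- W to move --
(0,1): no bracket -> illegal
(0,2): no bracket -> illegal
(0,3): no bracket -> illegal
(1,1): flips 2 -> legal
(1,4): no bracket -> illegal
(1,5): flips 1 -> legal
(2,1): flips 1 -> legal
(2,5): flips 1 -> legal
(3,1): flips 2 -> legal
(3,5): flips 2 -> legal
(4,1): no bracket -> illegal
(4,2): no bracket -> illegal
(4,4): no bracket -> illegal
(4,5): no bracket -> illegal
W mobility = 6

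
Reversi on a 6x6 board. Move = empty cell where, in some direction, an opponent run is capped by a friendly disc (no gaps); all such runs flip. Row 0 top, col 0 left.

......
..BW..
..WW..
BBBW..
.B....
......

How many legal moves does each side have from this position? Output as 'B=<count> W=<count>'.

Answer: B=3 W=6

Derivation:
-- B to move --
(0,2): no bracket -> illegal
(0,3): no bracket -> illegal
(0,4): flips 2 -> legal
(1,1): no bracket -> illegal
(1,4): flips 2 -> legal
(2,1): no bracket -> illegal
(2,4): no bracket -> illegal
(3,4): flips 2 -> legal
(4,2): no bracket -> illegal
(4,3): no bracket -> illegal
(4,4): no bracket -> illegal
B mobility = 3
-- W to move --
(0,1): flips 1 -> legal
(0,2): flips 1 -> legal
(0,3): no bracket -> illegal
(1,1): flips 1 -> legal
(2,0): no bracket -> illegal
(2,1): no bracket -> illegal
(4,0): flips 1 -> legal
(4,2): flips 1 -> legal
(4,3): no bracket -> illegal
(5,0): flips 2 -> legal
(5,1): no bracket -> illegal
(5,2): no bracket -> illegal
W mobility = 6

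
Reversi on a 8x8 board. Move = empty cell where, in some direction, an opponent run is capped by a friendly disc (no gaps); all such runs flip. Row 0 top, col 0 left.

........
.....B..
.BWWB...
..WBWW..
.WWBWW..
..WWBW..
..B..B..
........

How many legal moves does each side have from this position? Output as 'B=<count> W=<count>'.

Answer: B=14 W=12

Derivation:
-- B to move --
(1,1): flips 1 -> legal
(1,2): flips 4 -> legal
(1,3): flips 1 -> legal
(1,4): no bracket -> illegal
(2,5): flips 4 -> legal
(2,6): flips 3 -> legal
(3,0): no bracket -> illegal
(3,1): flips 1 -> legal
(3,6): flips 3 -> legal
(4,0): flips 2 -> legal
(4,6): flips 3 -> legal
(5,0): no bracket -> illegal
(5,1): flips 3 -> legal
(5,6): flips 1 -> legal
(6,1): flips 1 -> legal
(6,3): flips 1 -> legal
(6,4): no bracket -> illegal
(6,6): flips 2 -> legal
B mobility = 14
-- W to move --
(0,4): no bracket -> illegal
(0,5): no bracket -> illegal
(0,6): flips 3 -> legal
(1,0): flips 1 -> legal
(1,1): no bracket -> illegal
(1,2): no bracket -> illegal
(1,3): flips 1 -> legal
(1,4): flips 1 -> legal
(1,6): no bracket -> illegal
(2,0): flips 1 -> legal
(2,5): flips 1 -> legal
(2,6): no bracket -> illegal
(3,0): no bracket -> illegal
(3,1): no bracket -> illegal
(5,1): no bracket -> illegal
(5,6): no bracket -> illegal
(6,1): no bracket -> illegal
(6,3): flips 1 -> legal
(6,4): flips 1 -> legal
(6,6): no bracket -> illegal
(7,1): flips 1 -> legal
(7,2): flips 1 -> legal
(7,3): no bracket -> illegal
(7,4): no bracket -> illegal
(7,5): flips 1 -> legal
(7,6): flips 3 -> legal
W mobility = 12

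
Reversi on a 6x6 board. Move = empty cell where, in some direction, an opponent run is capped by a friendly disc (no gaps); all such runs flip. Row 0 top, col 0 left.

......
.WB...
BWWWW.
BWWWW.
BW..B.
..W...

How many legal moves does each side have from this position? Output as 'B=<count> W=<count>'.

Answer: B=9 W=6

Derivation:
-- B to move --
(0,0): flips 3 -> legal
(0,1): no bracket -> illegal
(0,2): flips 1 -> legal
(1,0): flips 1 -> legal
(1,3): flips 2 -> legal
(1,4): flips 2 -> legal
(1,5): no bracket -> illegal
(2,5): flips 4 -> legal
(3,5): flips 4 -> legal
(4,2): flips 4 -> legal
(4,3): no bracket -> illegal
(4,5): flips 2 -> legal
(5,0): no bracket -> illegal
(5,1): no bracket -> illegal
(5,3): no bracket -> illegal
B mobility = 9
-- W to move --
(0,1): flips 1 -> legal
(0,2): flips 1 -> legal
(0,3): flips 1 -> legal
(1,0): no bracket -> illegal
(1,3): flips 1 -> legal
(3,5): no bracket -> illegal
(4,3): no bracket -> illegal
(4,5): no bracket -> illegal
(5,0): no bracket -> illegal
(5,1): no bracket -> illegal
(5,3): no bracket -> illegal
(5,4): flips 1 -> legal
(5,5): flips 1 -> legal
W mobility = 6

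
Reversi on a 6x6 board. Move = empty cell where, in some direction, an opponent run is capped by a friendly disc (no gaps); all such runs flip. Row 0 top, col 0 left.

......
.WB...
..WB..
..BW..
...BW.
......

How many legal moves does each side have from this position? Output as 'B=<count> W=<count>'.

-- B to move --
(0,0): no bracket -> illegal
(0,1): no bracket -> illegal
(0,2): no bracket -> illegal
(1,0): flips 1 -> legal
(1,3): no bracket -> illegal
(2,0): no bracket -> illegal
(2,1): flips 1 -> legal
(2,4): no bracket -> illegal
(3,1): no bracket -> illegal
(3,4): flips 1 -> legal
(3,5): no bracket -> illegal
(4,2): no bracket -> illegal
(4,5): flips 1 -> legal
(5,3): no bracket -> illegal
(5,4): no bracket -> illegal
(5,5): no bracket -> illegal
B mobility = 4
-- W to move --
(0,1): no bracket -> illegal
(0,2): flips 1 -> legal
(0,3): no bracket -> illegal
(1,3): flips 2 -> legal
(1,4): no bracket -> illegal
(2,1): no bracket -> illegal
(2,4): flips 1 -> legal
(3,1): flips 1 -> legal
(3,4): no bracket -> illegal
(4,1): no bracket -> illegal
(4,2): flips 2 -> legal
(5,2): no bracket -> illegal
(5,3): flips 1 -> legal
(5,4): no bracket -> illegal
W mobility = 6

Answer: B=4 W=6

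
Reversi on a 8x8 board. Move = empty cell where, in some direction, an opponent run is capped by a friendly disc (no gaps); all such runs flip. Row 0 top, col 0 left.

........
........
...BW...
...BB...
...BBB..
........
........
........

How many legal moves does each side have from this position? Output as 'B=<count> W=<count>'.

-- B to move --
(1,3): no bracket -> illegal
(1,4): flips 1 -> legal
(1,5): flips 1 -> legal
(2,5): flips 1 -> legal
(3,5): no bracket -> illegal
B mobility = 3
-- W to move --
(1,2): no bracket -> illegal
(1,3): no bracket -> illegal
(1,4): no bracket -> illegal
(2,2): flips 1 -> legal
(2,5): no bracket -> illegal
(3,2): no bracket -> illegal
(3,5): no bracket -> illegal
(3,6): no bracket -> illegal
(4,2): flips 1 -> legal
(4,6): no bracket -> illegal
(5,2): no bracket -> illegal
(5,3): no bracket -> illegal
(5,4): flips 2 -> legal
(5,5): no bracket -> illegal
(5,6): no bracket -> illegal
W mobility = 3

Answer: B=3 W=3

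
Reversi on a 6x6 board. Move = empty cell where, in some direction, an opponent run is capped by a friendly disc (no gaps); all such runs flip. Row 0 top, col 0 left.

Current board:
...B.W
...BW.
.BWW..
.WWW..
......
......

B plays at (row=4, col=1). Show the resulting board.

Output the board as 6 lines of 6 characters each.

Place B at (4,1); scan 8 dirs for brackets.
Dir NW: first cell '.' (not opp) -> no flip
Dir N: opp run (3,1) capped by B -> flip
Dir NE: opp run (3,2) (2,3) (1,4) (0,5), next=edge -> no flip
Dir W: first cell '.' (not opp) -> no flip
Dir E: first cell '.' (not opp) -> no flip
Dir SW: first cell '.' (not opp) -> no flip
Dir S: first cell '.' (not opp) -> no flip
Dir SE: first cell '.' (not opp) -> no flip
All flips: (3,1)

Answer: ...B.W
...BW.
.BWW..
.BWW..
.B....
......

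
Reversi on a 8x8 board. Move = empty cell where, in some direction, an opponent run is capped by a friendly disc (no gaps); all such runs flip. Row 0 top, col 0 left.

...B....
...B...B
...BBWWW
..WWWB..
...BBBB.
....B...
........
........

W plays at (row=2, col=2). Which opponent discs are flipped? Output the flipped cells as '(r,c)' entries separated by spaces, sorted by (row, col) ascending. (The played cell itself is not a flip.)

Answer: (2,3) (2,4)

Derivation:
Dir NW: first cell '.' (not opp) -> no flip
Dir N: first cell '.' (not opp) -> no flip
Dir NE: opp run (1,3), next='.' -> no flip
Dir W: first cell '.' (not opp) -> no flip
Dir E: opp run (2,3) (2,4) capped by W -> flip
Dir SW: first cell '.' (not opp) -> no flip
Dir S: first cell 'W' (not opp) -> no flip
Dir SE: first cell 'W' (not opp) -> no flip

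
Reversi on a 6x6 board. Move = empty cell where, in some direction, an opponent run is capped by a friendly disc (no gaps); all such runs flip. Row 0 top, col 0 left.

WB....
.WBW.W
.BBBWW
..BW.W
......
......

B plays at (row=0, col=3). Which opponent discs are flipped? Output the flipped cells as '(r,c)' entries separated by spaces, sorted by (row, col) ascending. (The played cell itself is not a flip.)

Answer: (1,3)

Derivation:
Dir NW: edge -> no flip
Dir N: edge -> no flip
Dir NE: edge -> no flip
Dir W: first cell '.' (not opp) -> no flip
Dir E: first cell '.' (not opp) -> no flip
Dir SW: first cell 'B' (not opp) -> no flip
Dir S: opp run (1,3) capped by B -> flip
Dir SE: first cell '.' (not opp) -> no flip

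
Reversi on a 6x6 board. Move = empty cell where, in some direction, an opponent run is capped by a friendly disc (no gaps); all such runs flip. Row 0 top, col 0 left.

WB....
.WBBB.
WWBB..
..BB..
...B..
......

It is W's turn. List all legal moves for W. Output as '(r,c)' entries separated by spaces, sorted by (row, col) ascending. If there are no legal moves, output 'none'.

(0,2): flips 1 -> legal
(0,3): flips 1 -> legal
(0,4): no bracket -> illegal
(0,5): no bracket -> illegal
(1,0): no bracket -> illegal
(1,5): flips 3 -> legal
(2,4): flips 2 -> legal
(2,5): no bracket -> illegal
(3,1): no bracket -> illegal
(3,4): no bracket -> illegal
(4,1): no bracket -> illegal
(4,2): no bracket -> illegal
(4,4): flips 2 -> legal
(5,2): no bracket -> illegal
(5,3): no bracket -> illegal
(5,4): flips 2 -> legal

Answer: (0,2) (0,3) (1,5) (2,4) (4,4) (5,4)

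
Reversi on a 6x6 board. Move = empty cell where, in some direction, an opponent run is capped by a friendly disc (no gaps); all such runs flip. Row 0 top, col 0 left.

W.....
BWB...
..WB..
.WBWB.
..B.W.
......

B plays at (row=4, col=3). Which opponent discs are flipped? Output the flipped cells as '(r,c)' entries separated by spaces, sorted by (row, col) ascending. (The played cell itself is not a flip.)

Dir NW: first cell 'B' (not opp) -> no flip
Dir N: opp run (3,3) capped by B -> flip
Dir NE: first cell 'B' (not opp) -> no flip
Dir W: first cell 'B' (not opp) -> no flip
Dir E: opp run (4,4), next='.' -> no flip
Dir SW: first cell '.' (not opp) -> no flip
Dir S: first cell '.' (not opp) -> no flip
Dir SE: first cell '.' (not opp) -> no flip

Answer: (3,3)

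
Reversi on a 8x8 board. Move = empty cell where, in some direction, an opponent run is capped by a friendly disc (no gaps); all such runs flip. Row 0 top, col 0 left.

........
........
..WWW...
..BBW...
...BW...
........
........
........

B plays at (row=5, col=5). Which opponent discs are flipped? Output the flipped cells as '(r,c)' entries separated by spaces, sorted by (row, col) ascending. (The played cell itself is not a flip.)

Answer: (4,4)

Derivation:
Dir NW: opp run (4,4) capped by B -> flip
Dir N: first cell '.' (not opp) -> no flip
Dir NE: first cell '.' (not opp) -> no flip
Dir W: first cell '.' (not opp) -> no flip
Dir E: first cell '.' (not opp) -> no flip
Dir SW: first cell '.' (not opp) -> no flip
Dir S: first cell '.' (not opp) -> no flip
Dir SE: first cell '.' (not opp) -> no flip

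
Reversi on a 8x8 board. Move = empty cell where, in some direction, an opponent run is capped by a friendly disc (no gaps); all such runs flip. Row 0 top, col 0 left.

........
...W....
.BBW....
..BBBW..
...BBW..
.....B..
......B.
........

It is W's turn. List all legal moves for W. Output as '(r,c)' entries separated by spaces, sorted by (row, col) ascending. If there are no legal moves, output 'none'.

(1,0): no bracket -> illegal
(1,1): no bracket -> illegal
(1,2): no bracket -> illegal
(2,0): flips 2 -> legal
(2,4): no bracket -> illegal
(2,5): no bracket -> illegal
(3,0): no bracket -> illegal
(3,1): flips 4 -> legal
(4,1): flips 1 -> legal
(4,2): flips 2 -> legal
(4,6): no bracket -> illegal
(5,2): no bracket -> illegal
(5,3): flips 3 -> legal
(5,4): no bracket -> illegal
(5,6): no bracket -> illegal
(5,7): no bracket -> illegal
(6,4): no bracket -> illegal
(6,5): flips 1 -> legal
(6,7): no bracket -> illegal
(7,5): no bracket -> illegal
(7,6): no bracket -> illegal
(7,7): no bracket -> illegal

Answer: (2,0) (3,1) (4,1) (4,2) (5,3) (6,5)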